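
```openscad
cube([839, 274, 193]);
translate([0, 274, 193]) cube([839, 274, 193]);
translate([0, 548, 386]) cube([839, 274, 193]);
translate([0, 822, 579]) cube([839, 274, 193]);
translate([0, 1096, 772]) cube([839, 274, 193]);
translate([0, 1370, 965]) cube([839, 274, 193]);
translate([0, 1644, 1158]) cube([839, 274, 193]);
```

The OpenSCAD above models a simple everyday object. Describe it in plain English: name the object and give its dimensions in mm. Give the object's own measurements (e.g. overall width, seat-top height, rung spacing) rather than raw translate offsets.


A straight staircase of 7 solid steps. Each step is 839 mm wide (x), 274 mm deep (y, the going) and 193 mm tall (the rise). The first step rests on the floor; each subsequent step sits one going further in +y and one rise higher in +z, directly behind and above the previous step with no overlap.


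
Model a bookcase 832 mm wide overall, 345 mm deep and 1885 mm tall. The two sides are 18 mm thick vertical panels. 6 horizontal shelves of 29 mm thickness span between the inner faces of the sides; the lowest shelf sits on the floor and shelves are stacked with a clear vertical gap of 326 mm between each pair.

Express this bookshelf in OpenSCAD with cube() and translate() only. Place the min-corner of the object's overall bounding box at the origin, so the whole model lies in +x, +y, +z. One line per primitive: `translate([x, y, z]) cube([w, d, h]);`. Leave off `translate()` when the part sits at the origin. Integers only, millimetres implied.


cube([18, 345, 1885]);
translate([814, 0, 0]) cube([18, 345, 1885]);
translate([18, 0, 0]) cube([796, 345, 29]);
translate([18, 0, 355]) cube([796, 345, 29]);
translate([18, 0, 710]) cube([796, 345, 29]);
translate([18, 0, 1065]) cube([796, 345, 29]);
translate([18, 0, 1420]) cube([796, 345, 29]);
translate([18, 0, 1775]) cube([796, 345, 29]);


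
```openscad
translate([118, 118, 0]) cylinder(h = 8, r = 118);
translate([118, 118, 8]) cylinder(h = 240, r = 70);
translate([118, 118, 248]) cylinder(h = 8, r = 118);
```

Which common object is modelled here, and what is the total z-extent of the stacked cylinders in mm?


A spool. The overall height is 256 mm.

Three coaxial cylinders, large–small–large — a spool. Two 8 mm flanges and a 240 mm core give 8 + 240 + 8 = 256 mm.


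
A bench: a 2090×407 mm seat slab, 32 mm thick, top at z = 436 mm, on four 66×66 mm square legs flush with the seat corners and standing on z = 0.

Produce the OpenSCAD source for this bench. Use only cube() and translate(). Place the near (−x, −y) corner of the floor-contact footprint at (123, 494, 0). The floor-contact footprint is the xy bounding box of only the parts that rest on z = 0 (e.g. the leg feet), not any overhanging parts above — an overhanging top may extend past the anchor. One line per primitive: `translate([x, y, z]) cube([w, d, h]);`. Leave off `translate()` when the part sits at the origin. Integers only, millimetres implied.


translate([123, 494, 404]) cube([2090, 407, 32]);
translate([123, 494, 0]) cube([66, 66, 404]);
translate([123, 835, 0]) cube([66, 66, 404]);
translate([2147, 494, 0]) cube([66, 66, 404]);
translate([2147, 835, 0]) cube([66, 66, 404]);


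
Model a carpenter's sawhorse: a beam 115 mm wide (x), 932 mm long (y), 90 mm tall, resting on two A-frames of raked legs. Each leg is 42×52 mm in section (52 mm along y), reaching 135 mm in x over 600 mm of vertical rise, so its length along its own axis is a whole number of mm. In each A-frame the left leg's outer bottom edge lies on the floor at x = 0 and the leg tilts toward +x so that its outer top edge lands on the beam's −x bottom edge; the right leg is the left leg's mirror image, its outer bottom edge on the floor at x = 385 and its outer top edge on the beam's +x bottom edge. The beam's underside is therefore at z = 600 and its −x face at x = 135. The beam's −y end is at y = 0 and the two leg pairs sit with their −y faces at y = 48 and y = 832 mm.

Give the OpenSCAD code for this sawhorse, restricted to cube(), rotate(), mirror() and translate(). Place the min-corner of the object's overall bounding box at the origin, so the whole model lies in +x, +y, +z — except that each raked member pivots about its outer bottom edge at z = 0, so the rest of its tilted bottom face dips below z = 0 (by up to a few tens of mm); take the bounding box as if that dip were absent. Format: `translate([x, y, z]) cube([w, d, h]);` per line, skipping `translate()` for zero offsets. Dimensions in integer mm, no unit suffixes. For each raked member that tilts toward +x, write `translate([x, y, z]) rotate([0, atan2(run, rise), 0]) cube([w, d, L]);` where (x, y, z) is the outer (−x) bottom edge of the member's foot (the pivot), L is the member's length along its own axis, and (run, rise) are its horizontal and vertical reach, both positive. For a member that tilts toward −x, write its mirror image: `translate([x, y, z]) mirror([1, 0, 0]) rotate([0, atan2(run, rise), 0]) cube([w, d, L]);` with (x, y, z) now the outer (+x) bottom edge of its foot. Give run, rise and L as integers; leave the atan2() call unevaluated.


translate([135, 0, 600]) cube([115, 932, 90]);
translate([0, 48, 0]) rotate([0, atan2(135, 600), 0]) cube([42, 52, 615]);
translate([385, 48, 0]) mirror([1, 0, 0]) rotate([0, atan2(135, 600), 0]) cube([42, 52, 615]);
translate([0, 832, 0]) rotate([0, atan2(135, 600), 0]) cube([42, 52, 615]);
translate([385, 832, 0]) mirror([1, 0, 0]) rotate([0, atan2(135, 600), 0]) cube([42, 52, 615]);


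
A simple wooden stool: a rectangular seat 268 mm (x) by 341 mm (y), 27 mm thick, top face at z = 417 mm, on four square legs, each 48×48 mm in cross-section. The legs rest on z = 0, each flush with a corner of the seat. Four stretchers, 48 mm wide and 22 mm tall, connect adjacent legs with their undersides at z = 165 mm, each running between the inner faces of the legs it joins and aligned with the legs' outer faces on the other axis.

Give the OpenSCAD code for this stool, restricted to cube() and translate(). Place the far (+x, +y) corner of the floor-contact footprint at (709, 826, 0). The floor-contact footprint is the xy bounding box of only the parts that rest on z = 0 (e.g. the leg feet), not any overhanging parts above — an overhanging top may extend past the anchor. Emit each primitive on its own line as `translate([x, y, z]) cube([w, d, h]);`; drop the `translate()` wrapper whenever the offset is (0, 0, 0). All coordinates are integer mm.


// leg_h = 417 - 27 = 390
// stretcher span = 268 - 2*48 = 172
translate([441, 485, 390]) cube([268, 341, 27]);
translate([441, 485, 0]) cube([48, 48, 390]);
translate([661, 485, 0]) cube([48, 48, 390]);
translate([441, 778, 0]) cube([48, 48, 390]);
translate([661, 778, 0]) cube([48, 48, 390]);
translate([489, 485, 165]) cube([172, 48, 22]);
translate([489, 778, 165]) cube([172, 48, 22]);
translate([441, 533, 165]) cube([48, 245, 22]);
translate([661, 533, 165]) cube([48, 245, 22]);


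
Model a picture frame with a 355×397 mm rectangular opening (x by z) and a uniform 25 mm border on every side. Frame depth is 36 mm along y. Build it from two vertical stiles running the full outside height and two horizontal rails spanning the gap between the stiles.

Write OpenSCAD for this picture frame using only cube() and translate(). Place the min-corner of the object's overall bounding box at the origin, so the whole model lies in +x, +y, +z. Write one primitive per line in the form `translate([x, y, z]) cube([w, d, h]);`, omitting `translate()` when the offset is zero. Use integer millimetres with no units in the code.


cube([25, 36, 447]);
translate([380, 0, 0]) cube([25, 36, 447]);
translate([25, 0, 0]) cube([355, 36, 25]);
translate([25, 0, 422]) cube([355, 36, 25]);


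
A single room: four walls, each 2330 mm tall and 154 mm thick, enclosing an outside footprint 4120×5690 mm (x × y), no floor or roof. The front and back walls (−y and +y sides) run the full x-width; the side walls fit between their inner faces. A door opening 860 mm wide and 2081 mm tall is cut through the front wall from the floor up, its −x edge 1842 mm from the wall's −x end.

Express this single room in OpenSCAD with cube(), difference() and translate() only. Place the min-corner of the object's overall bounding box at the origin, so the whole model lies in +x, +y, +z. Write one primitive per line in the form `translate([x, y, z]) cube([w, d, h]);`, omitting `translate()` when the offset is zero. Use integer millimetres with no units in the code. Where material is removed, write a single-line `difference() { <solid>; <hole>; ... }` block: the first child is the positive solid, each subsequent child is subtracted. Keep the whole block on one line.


difference() { cube([4120, 154, 2330]); translate([1842, 0, 0]) cube([860, 154, 2081]); }
translate([0, 5536, 0]) cube([4120, 154, 2330]);
translate([0, 154, 0]) cube([154, 5382, 2330]);
translate([3966, 154, 0]) cube([154, 5382, 2330]);


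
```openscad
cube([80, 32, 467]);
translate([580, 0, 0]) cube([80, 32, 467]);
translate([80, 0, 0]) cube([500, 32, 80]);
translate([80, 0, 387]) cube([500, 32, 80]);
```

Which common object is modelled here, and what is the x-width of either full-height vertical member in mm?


A picture frame. The border width is 80 mm.

Four thin pieces enclosing a rectangular opening — a picture frame. The two full-height stiles are 467 mm tall; the top rail sits at z = 387 and is 80 mm tall, so the border above the opening is 467 − 387 = 80 mm, matching the stile x-width.


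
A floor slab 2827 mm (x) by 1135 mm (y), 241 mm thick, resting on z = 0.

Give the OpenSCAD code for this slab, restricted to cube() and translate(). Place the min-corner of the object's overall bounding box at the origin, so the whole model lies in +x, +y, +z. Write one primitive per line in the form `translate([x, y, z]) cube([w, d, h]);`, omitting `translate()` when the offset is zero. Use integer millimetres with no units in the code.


cube([2827, 1135, 241]);


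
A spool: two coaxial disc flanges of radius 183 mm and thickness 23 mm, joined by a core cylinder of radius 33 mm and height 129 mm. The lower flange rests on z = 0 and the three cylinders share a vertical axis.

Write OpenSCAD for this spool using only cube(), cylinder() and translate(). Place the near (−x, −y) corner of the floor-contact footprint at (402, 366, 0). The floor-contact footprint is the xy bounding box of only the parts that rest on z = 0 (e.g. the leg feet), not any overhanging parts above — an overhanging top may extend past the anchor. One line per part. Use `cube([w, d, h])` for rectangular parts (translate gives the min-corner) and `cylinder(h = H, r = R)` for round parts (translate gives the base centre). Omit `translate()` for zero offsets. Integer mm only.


translate([585, 549, 0]) cylinder(h = 23, r = 183);
translate([585, 549, 23]) cylinder(h = 129, r = 33);
translate([585, 549, 152]) cylinder(h = 23, r = 183);


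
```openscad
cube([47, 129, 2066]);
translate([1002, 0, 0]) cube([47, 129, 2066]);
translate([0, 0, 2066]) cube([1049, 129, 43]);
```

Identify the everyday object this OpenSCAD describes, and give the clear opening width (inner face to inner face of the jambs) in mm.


A door frame. The clear opening width is 955 mm.

Two 2066 mm tall posts with a header on top — a door frame. The left jamb is 47 mm wide at x = 0; the right jamb starts at x = 1002. The clear opening is 1002 − 47 = 955 mm.


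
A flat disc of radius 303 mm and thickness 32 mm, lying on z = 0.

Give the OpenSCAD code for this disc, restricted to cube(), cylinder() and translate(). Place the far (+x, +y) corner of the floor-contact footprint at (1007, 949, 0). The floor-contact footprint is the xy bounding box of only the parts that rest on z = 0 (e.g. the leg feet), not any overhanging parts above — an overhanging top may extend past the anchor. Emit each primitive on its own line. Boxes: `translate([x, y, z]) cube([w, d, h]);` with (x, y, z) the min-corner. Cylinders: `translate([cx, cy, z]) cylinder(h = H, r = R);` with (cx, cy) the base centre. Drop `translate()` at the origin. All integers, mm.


translate([704, 646, 0]) cylinder(h = 32, r = 303);


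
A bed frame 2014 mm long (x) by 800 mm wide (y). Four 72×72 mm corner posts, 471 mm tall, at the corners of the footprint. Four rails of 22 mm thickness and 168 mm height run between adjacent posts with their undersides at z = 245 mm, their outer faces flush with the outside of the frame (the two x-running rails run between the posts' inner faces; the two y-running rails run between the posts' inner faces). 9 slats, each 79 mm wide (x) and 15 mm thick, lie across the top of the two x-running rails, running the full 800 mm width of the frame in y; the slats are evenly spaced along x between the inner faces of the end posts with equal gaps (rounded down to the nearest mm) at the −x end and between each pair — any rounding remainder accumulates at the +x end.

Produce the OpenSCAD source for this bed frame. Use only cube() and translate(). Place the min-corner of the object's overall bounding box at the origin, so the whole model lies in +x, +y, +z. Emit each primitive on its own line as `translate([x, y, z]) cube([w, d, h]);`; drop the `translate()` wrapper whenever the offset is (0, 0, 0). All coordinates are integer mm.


cube([72, 72, 471]);
translate([0, 728, 0]) cube([72, 72, 471]);
translate([1942, 0, 0]) cube([72, 72, 471]);
translate([1942, 728, 0]) cube([72, 72, 471]);
translate([72, 0, 245]) cube([1870, 22, 168]);
translate([72, 778, 245]) cube([1870, 22, 168]);
translate([0, 72, 245]) cube([22, 656, 168]);
translate([1992, 72, 245]) cube([22, 656, 168]);
translate([187, 0, 413]) cube([79, 800, 15]);
translate([381, 0, 413]) cube([79, 800, 15]);
translate([575, 0, 413]) cube([79, 800, 15]);
translate([769, 0, 413]) cube([79, 800, 15]);
translate([963, 0, 413]) cube([79, 800, 15]);
translate([1157, 0, 413]) cube([79, 800, 15]);
translate([1351, 0, 413]) cube([79, 800, 15]);
translate([1545, 0, 413]) cube([79, 800, 15]);
translate([1739, 0, 413]) cube([79, 800, 15]);


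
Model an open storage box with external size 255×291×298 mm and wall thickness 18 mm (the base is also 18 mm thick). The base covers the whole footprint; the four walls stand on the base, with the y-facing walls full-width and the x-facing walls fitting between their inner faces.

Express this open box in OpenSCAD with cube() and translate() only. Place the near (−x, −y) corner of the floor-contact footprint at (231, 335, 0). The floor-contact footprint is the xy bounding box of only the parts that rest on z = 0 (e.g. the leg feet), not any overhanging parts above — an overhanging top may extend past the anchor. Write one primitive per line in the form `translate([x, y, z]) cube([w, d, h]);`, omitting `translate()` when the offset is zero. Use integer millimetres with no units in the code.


translate([231, 335, 0]) cube([255, 291, 18]);
translate([231, 335, 18]) cube([255, 18, 280]);
translate([231, 608, 18]) cube([255, 18, 280]);
translate([231, 353, 18]) cube([18, 255, 280]);
translate([468, 353, 18]) cube([18, 255, 280]);


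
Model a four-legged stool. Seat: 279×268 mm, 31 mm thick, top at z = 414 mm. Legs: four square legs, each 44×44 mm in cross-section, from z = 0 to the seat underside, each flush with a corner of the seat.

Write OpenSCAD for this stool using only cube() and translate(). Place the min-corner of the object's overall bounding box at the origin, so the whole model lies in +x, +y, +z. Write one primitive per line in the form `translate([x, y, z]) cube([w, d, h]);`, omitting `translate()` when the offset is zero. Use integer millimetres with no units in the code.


// leg_h = 414 - 31 = 383
translate([0, 0, 383]) cube([279, 268, 31]);
cube([44, 44, 383]);
translate([235, 0, 0]) cube([44, 44, 383]);
translate([0, 224, 0]) cube([44, 44, 383]);
translate([235, 224, 0]) cube([44, 44, 383]);


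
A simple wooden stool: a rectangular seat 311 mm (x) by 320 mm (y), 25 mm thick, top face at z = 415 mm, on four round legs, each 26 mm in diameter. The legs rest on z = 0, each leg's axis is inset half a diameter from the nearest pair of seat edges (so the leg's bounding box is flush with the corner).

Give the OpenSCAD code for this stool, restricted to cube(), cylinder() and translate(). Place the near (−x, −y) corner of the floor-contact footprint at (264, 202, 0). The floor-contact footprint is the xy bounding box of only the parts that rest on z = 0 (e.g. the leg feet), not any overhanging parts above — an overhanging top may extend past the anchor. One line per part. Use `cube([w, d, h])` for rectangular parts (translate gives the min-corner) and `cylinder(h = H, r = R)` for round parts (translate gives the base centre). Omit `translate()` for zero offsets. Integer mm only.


translate([264, 202, 390]) cube([311, 320, 25]);
translate([277, 215, 0]) cylinder(h = 390, r = 13);
translate([562, 215, 0]) cylinder(h = 390, r = 13);
translate([277, 509, 0]) cylinder(h = 390, r = 13);
translate([562, 509, 0]) cylinder(h = 390, r = 13);


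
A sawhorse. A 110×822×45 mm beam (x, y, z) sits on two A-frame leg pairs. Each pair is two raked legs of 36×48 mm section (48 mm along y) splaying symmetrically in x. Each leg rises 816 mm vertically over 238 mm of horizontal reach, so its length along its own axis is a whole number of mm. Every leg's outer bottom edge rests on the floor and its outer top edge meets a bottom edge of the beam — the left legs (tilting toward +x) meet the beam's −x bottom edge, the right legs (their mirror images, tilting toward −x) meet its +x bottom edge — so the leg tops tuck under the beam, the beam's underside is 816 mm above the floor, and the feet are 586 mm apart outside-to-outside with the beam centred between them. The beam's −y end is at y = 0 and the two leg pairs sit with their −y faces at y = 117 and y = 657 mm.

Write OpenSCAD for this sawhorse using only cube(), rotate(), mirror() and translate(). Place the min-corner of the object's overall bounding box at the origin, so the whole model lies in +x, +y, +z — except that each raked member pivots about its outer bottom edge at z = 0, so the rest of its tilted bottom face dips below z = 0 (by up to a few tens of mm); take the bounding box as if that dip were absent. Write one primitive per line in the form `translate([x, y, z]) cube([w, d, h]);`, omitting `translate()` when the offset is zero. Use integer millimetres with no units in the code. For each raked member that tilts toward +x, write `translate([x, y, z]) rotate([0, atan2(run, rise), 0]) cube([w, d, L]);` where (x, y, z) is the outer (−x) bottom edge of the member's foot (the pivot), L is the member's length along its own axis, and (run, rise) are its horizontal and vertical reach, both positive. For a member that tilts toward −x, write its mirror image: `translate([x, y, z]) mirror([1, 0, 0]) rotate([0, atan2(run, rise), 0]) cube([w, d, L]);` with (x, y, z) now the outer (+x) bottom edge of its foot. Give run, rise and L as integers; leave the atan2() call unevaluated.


// leg length = √(238² + 816²) = 850
// right-leg outer foot x = 2·238 + 110 = 586
// beam min-corner = (238, 0, 816)
translate([238, 0, 816]) cube([110, 822, 45]);
translate([0, 117, 0]) rotate([0, atan2(238, 816), 0]) cube([36, 48, 850]);
translate([586, 117, 0]) mirror([1, 0, 0]) rotate([0, atan2(238, 816), 0]) cube([36, 48, 850]);
translate([0, 657, 0]) rotate([0, atan2(238, 816), 0]) cube([36, 48, 850]);
translate([586, 657, 0]) mirror([1, 0, 0]) rotate([0, atan2(238, 816), 0]) cube([36, 48, 850]);


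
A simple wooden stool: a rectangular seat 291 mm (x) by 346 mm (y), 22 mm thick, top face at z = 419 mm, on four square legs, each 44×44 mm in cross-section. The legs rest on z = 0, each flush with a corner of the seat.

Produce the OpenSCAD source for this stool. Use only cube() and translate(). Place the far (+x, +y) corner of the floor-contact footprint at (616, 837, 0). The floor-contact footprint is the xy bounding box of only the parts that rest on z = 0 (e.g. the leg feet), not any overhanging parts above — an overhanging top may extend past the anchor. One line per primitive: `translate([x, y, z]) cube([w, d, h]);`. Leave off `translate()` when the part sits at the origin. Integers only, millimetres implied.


translate([325, 491, 397]) cube([291, 346, 22]);
translate([325, 491, 0]) cube([44, 44, 397]);
translate([572, 491, 0]) cube([44, 44, 397]);
translate([325, 793, 0]) cube([44, 44, 397]);
translate([572, 793, 0]) cube([44, 44, 397]);


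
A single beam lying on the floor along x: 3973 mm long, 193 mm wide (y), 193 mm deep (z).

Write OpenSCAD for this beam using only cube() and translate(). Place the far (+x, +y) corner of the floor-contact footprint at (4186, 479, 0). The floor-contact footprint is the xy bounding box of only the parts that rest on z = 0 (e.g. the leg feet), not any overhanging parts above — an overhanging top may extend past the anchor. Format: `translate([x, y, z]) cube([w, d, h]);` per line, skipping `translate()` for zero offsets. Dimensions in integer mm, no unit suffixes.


translate([213, 286, 0]) cube([3973, 193, 193]);


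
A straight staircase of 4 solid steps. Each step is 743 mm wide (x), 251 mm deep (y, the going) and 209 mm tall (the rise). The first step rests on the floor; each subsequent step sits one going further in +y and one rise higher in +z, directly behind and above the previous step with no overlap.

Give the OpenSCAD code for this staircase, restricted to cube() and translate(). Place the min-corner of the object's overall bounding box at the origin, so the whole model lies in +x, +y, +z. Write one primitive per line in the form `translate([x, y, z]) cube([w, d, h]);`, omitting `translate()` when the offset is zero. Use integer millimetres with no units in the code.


cube([743, 251, 209]);
translate([0, 251, 209]) cube([743, 251, 209]);
translate([0, 502, 418]) cube([743, 251, 209]);
translate([0, 753, 627]) cube([743, 251, 209]);


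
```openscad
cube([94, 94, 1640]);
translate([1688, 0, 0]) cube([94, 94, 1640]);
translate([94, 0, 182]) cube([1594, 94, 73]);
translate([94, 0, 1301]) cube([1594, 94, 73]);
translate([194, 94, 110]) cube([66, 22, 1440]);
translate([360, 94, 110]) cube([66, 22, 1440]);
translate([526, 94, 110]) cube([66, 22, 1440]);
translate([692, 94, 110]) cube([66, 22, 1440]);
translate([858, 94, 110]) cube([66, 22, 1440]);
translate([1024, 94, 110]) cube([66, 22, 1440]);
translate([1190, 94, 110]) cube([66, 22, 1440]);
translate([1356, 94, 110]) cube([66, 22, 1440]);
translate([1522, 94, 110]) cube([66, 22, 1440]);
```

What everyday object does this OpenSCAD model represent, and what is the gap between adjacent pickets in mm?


A fence section. The picket gap is 100 mm.

Two posts, two rails, 9 pickets — a fence section. Span 1594 mm holds 9 pickets of 66 mm with 10 equal gaps: ⌊(1594 − 9·66) / 10⌋ = 100 mm.


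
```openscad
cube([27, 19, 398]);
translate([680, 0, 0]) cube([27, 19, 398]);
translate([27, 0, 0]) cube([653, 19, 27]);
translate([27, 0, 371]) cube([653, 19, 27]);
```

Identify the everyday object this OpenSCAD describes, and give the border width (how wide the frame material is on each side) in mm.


A picture frame. The border width is 27 mm.

Four thin pieces enclosing a rectangular opening — a picture frame. The two full-height stiles are 398 mm tall; the top rail sits at z = 371 and is 27 mm tall, so the border above the opening is 398 − 371 = 27 mm, matching the stile x-width.


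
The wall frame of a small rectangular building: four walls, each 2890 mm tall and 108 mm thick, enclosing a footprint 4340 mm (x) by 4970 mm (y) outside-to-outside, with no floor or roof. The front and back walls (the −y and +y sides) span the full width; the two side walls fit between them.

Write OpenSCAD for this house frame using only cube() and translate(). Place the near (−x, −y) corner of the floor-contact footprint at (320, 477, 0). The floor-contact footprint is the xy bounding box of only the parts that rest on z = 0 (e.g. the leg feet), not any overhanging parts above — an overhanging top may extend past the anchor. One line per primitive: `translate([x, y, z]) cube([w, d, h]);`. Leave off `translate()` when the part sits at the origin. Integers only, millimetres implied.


translate([320, 477, 0]) cube([4340, 108, 2890]);
translate([320, 5339, 0]) cube([4340, 108, 2890]);
translate([320, 585, 0]) cube([108, 4754, 2890]);
translate([4552, 585, 0]) cube([108, 4754, 2890]);


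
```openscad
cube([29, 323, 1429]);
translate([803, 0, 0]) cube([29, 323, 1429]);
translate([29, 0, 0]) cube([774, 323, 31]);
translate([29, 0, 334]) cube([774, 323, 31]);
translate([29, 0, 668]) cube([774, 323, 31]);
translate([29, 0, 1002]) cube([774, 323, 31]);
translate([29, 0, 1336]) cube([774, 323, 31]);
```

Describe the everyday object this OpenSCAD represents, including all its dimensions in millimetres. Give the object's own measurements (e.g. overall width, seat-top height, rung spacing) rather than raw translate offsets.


An open bookshelf. Two side panels, each 29 mm thick, 323 mm deep and 1429 mm tall, stand 832 mm apart (outside-to-outside). Between them sit 5 shelves, each 31 mm thick and 323 mm deep, spanning the full gap between the sides. The bottom shelf rests on the floor (its underside at z = 0) and the clear gap between one shelf's top and the next shelf's underside is 303 mm.


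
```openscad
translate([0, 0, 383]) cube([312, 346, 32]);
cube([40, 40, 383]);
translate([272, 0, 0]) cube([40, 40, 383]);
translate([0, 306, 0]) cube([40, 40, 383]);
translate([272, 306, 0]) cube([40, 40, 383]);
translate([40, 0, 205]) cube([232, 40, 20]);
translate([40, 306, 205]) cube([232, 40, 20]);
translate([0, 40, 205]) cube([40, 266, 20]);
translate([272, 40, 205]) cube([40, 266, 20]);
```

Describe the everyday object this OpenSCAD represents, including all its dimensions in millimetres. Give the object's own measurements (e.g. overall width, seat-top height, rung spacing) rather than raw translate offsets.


A four-legged stool. The seat is a 312×346×32 mm slab whose top surface is at z = 415 mm; four square legs, each 40×40 mm in cross-section, run from the floor (z = 0) to the underside of the seat, each flush with a corner of the seat. Four stretchers, 40 mm wide and 20 mm tall, connect adjacent legs with their undersides at z = 205 mm, each running between the inner faces of the legs it joins and aligned with the legs' outer faces on the other axis.


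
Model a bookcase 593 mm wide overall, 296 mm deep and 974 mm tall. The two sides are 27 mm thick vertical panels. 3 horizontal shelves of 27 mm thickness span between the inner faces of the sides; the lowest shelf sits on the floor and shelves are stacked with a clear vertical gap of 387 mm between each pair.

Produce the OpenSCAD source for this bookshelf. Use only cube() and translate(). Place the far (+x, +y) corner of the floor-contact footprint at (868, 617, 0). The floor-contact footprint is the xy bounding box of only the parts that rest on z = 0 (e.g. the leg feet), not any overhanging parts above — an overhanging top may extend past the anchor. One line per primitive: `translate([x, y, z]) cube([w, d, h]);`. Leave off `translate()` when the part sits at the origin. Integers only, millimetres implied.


translate([275, 321, 0]) cube([27, 296, 974]);
translate([841, 321, 0]) cube([27, 296, 974]);
translate([302, 321, 0]) cube([539, 296, 27]);
translate([302, 321, 414]) cube([539, 296, 27]);
translate([302, 321, 828]) cube([539, 296, 27]);


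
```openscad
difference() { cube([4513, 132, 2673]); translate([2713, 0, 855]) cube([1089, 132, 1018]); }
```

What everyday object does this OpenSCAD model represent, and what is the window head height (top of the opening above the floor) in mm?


A wall with a window opening. The window head height is 1873 mm.

A wall with a rectangular opening subtracted — a window. Sill at z = 855, opening 1018 mm tall, so the head is at 855 + 1018 = 1873 mm.


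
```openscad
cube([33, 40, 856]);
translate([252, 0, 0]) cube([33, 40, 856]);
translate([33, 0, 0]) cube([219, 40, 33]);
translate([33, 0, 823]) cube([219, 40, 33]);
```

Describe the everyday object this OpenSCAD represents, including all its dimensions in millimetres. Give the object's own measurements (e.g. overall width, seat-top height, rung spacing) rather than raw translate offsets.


A rectangular picture frame lying in the x–z plane (depth along y). The opening is 219 mm wide (x) by 790 mm tall (z), surrounded by a border 33 mm wide on all four sides. The frame is 40 mm deep and is made of two full-height vertical stiles with two horizontal rails fitted between them.


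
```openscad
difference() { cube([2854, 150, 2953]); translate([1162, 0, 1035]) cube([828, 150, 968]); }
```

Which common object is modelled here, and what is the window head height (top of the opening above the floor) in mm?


A wall with a window opening. The window head height is 2003 mm.

A wall with a rectangular opening subtracted — a window. Sill at z = 1035, opening 968 mm tall, so the head is at 1035 + 968 = 2003 mm.


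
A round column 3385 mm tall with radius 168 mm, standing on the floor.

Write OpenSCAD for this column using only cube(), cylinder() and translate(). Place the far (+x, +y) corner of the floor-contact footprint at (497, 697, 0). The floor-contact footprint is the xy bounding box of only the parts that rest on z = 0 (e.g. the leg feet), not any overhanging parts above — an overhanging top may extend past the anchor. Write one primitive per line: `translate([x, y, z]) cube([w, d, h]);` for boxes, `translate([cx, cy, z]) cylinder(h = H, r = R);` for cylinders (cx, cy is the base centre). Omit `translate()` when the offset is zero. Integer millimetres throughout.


translate([329, 529, 0]) cylinder(h = 3385, r = 168);


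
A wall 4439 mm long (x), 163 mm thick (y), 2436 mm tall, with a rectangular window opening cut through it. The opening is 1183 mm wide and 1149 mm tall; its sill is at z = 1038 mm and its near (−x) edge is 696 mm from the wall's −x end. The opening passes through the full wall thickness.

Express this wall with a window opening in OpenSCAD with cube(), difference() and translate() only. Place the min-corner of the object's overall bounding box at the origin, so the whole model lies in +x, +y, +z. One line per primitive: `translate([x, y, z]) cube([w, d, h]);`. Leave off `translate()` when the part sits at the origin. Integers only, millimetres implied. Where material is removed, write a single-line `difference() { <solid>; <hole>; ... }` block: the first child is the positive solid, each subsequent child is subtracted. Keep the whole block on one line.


difference() { cube([4439, 163, 2436]); translate([696, 0, 1038]) cube([1183, 163, 1149]); }


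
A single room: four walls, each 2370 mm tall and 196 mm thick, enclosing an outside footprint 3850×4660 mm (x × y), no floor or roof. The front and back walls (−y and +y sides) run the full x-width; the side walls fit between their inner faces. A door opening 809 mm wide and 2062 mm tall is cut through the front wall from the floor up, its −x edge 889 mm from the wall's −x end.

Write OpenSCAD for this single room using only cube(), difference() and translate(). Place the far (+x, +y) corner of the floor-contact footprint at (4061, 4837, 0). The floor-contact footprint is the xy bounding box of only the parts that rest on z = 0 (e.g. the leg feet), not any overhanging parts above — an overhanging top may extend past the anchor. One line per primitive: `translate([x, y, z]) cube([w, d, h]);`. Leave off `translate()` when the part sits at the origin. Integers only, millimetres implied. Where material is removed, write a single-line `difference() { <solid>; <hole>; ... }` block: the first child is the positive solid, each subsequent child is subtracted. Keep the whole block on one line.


difference() { translate([211, 177, 0]) cube([3850, 196, 2370]); translate([1100, 177, 0]) cube([809, 196, 2062]); }
translate([211, 4641, 0]) cube([3850, 196, 2370]);
translate([211, 373, 0]) cube([196, 4268, 2370]);
translate([3865, 373, 0]) cube([196, 4268, 2370]);


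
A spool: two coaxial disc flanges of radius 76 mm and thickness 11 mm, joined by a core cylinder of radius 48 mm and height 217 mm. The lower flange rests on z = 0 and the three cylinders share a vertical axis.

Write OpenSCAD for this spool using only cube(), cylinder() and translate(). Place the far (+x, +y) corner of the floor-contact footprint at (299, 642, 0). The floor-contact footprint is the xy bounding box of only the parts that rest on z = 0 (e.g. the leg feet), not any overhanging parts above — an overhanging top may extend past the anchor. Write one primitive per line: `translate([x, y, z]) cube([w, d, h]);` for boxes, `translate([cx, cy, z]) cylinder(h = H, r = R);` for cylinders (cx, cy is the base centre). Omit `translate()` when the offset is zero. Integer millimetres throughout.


translate([223, 566, 0]) cylinder(h = 11, r = 76);
translate([223, 566, 11]) cylinder(h = 217, r = 48);
translate([223, 566, 228]) cylinder(h = 11, r = 76);


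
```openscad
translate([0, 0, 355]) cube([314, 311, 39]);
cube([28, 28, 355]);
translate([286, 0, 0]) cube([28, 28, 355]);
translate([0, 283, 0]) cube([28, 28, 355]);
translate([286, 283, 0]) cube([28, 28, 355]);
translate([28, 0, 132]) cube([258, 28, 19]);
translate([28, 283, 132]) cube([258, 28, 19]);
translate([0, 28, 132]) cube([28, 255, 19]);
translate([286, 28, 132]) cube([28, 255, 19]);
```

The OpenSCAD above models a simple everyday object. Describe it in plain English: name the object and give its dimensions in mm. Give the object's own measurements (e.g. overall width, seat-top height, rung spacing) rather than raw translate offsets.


A simple wooden stool: a rectangular seat 314 mm (x) by 311 mm (y), 39 mm thick, top face at z = 394 mm, on four square legs, each 28×28 mm in cross-section. The legs rest on z = 0, each flush with a corner of the seat. Four stretchers, 28 mm wide and 19 mm tall, connect adjacent legs with their undersides at z = 132 mm, each running between the inner faces of the legs it joins and aligned with the legs' outer faces on the other axis.


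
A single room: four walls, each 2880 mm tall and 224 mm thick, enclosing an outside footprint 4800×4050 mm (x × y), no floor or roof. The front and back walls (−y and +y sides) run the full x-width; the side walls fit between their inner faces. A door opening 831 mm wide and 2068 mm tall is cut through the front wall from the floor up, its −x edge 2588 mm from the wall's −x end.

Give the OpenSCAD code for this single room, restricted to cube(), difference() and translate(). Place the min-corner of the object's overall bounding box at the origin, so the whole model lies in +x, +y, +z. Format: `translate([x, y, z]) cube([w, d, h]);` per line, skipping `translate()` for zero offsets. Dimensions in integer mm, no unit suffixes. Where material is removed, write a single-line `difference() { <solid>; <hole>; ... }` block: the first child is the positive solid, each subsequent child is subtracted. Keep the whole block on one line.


difference() { cube([4800, 224, 2880]); translate([2588, 0, 0]) cube([831, 224, 2068]); }
translate([0, 3826, 0]) cube([4800, 224, 2880]);
translate([0, 224, 0]) cube([224, 3602, 2880]);
translate([4576, 224, 0]) cube([224, 3602, 2880]);


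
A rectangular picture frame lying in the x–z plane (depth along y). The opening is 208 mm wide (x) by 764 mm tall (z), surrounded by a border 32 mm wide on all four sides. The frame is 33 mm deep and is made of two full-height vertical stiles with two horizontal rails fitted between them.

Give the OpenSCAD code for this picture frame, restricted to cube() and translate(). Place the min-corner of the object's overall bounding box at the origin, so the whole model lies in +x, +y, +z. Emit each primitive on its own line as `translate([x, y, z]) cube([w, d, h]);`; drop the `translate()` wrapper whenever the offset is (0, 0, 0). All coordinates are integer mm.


cube([32, 33, 828]);
translate([240, 0, 0]) cube([32, 33, 828]);
translate([32, 0, 0]) cube([208, 33, 32]);
translate([32, 0, 796]) cube([208, 33, 32]);


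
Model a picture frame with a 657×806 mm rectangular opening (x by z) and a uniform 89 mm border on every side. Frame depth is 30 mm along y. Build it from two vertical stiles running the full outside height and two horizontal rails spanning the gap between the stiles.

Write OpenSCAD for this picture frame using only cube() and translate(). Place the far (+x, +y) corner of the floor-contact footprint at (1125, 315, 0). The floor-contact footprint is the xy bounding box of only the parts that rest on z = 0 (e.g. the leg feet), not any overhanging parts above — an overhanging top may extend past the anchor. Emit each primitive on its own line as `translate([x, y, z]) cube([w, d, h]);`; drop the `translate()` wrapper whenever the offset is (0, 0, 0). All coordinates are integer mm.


translate([290, 285, 0]) cube([89, 30, 984]);
translate([1036, 285, 0]) cube([89, 30, 984]);
translate([379, 285, 0]) cube([657, 30, 89]);
translate([379, 285, 895]) cube([657, 30, 89]);


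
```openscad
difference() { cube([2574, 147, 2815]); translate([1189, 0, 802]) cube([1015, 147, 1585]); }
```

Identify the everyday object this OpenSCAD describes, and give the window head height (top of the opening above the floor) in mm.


A wall with a window opening. The window head height is 2387 mm.

A wall with a rectangular opening subtracted — a window. Sill at z = 802, opening 1585 mm tall, so the head is at 802 + 1585 = 2387 mm.


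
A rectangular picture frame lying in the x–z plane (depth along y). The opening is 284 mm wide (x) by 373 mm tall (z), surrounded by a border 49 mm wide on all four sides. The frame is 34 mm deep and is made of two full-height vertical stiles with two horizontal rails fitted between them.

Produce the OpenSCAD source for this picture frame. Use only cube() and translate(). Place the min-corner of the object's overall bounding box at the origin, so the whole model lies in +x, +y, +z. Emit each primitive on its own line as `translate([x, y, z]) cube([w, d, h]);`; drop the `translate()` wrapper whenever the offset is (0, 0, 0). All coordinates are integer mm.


cube([49, 34, 471]);
translate([333, 0, 0]) cube([49, 34, 471]);
translate([49, 0, 0]) cube([284, 34, 49]);
translate([49, 0, 422]) cube([284, 34, 49]);


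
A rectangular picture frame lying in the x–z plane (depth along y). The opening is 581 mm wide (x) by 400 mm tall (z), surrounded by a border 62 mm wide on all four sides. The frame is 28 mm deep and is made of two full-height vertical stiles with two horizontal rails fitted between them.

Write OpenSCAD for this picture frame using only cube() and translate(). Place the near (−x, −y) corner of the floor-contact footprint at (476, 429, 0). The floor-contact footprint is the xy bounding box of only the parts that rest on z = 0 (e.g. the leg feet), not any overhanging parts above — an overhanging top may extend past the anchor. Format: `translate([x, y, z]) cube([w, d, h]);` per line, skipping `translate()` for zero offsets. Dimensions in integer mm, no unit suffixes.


translate([476, 429, 0]) cube([62, 28, 524]);
translate([1119, 429, 0]) cube([62, 28, 524]);
translate([538, 429, 0]) cube([581, 28, 62]);
translate([538, 429, 462]) cube([581, 28, 62]);


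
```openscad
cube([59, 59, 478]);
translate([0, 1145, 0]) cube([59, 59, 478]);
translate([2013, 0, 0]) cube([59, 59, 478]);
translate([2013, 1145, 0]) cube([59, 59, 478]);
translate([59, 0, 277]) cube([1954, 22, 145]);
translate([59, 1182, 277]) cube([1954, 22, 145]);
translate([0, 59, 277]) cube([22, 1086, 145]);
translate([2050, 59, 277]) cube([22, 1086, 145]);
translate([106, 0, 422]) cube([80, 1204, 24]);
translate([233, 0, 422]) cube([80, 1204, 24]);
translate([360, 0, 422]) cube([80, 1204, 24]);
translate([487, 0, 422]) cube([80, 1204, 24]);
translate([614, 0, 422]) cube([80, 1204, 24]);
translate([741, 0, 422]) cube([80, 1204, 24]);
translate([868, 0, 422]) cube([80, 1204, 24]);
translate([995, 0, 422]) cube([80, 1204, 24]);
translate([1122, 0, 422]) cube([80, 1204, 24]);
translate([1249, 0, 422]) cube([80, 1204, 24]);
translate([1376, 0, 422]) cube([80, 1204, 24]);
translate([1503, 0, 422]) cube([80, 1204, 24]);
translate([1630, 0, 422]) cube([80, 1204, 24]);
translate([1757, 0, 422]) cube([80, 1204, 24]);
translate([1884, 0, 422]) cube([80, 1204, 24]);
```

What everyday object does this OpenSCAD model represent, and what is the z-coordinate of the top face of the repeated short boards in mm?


A bed frame. The slat-top height is 446 mm.

Four posts, four rails, and a row of slats — a bed frame. Slats sit on the rails at z = 277 + 145 = 422; with slat thickness 24, the top is 446 mm.
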